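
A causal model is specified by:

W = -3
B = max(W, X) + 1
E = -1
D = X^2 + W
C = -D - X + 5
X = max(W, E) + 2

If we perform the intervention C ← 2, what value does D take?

do(C=2) replaces the equation C = -D - X + 5 with the constant C = 2.
No directed path runs from C to D, so D keeps its natural value.
X = max(W, E) + 2  [with W=-3, E=-1]  = 1
D = X^2 + W  [with X=1, W=-3]  = -2

-2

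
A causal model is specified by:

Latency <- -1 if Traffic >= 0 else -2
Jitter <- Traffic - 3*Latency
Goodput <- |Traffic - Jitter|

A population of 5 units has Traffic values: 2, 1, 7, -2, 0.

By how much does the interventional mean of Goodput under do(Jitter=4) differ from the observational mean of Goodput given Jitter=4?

-0.9

Under do(Jitter=4), Jitter's equation is replaced by Jitter=4 for every unit. Per-unit Goodput: 2, 3, 3, 6, 4. Mean = 3.6.
E[Goodput|Jitter=4] averages over only the 2 units with Jitter=4 (Traffic = 1, -2): Goodput = 3, 6, mean 4.5.
Difference = 3.6 − 4.5 = -0.9.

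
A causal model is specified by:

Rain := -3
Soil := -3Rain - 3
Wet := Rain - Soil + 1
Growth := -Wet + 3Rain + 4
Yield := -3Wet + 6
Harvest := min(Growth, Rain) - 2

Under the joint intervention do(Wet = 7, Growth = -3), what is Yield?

-15

Setting Wet = 7, Growth = -3 by intervention discards those variables' equations.
Yield = -3Wet + 6  [with Wet=7]  = -15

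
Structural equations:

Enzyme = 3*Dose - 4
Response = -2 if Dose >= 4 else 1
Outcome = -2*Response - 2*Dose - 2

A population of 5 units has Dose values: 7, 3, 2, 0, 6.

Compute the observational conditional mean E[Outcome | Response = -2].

Conditioning on Response=-2 selects the 2 unit(s) with Dose ∈ {7, 6}. Their Outcome values: -12, -10. Mean = -11.

-11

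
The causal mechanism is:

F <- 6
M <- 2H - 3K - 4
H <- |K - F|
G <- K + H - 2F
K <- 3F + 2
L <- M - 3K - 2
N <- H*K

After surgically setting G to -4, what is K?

20

Under do(G=-4), the mechanism G <- K + H - 2F is discarded; G is fixed at -4.
K is not downstream of the intervention, so its value is determined by the original equations.
K = 3F + 2  [with F=6]  = 20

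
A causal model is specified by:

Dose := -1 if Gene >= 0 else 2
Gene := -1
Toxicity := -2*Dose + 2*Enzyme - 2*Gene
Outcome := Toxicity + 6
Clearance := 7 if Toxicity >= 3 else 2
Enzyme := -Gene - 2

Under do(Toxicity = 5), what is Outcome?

Under do(Toxicity=5), the mechanism Toxicity := -2*Dose + 2*Enzyme - 2*Gene is discarded; Toxicity is fixed at 5.
Outcome = Toxicity + 6  [with Toxicity=5]  = 11

11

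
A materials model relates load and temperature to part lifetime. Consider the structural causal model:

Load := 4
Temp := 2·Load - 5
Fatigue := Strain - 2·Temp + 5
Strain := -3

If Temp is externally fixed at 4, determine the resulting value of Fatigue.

-6

The intervention breaks the incoming arrows to Temp: Temp := 2·Load - 5 no longer applies, and Temp = 4.
Fatigue = Strain - 2·Temp + 5  [with Strain=-3, Temp=4]  = -6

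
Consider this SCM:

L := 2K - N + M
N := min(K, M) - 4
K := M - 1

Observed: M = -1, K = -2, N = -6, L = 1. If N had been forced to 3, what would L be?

The intervention breaks the incoming arrows to N: N := min(K, M) - 4 no longer applies, and N = 3.
K = M - 1  [with M=-1]  = -2
L = 2K - N + M  [with K=-2, N=3, M=-1]  = -8

-8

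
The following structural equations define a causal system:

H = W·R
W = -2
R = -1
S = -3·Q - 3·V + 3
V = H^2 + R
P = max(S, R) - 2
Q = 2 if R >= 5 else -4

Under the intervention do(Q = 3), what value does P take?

Under do(Q=3), the mechanism Q = 2 if R >= 5 else -4 is discarded; Q is fixed at 3.
H = W·R  [with W=-2, R=-1]  = 2
V = H^2 + R  [with H=2, R=-1]  = 3
S = -3·Q - 3·V + 3  [with Q=3, V=3]  = -15
P = max(S, R) - 2  [with S=-15, R=-1]  = -3

-3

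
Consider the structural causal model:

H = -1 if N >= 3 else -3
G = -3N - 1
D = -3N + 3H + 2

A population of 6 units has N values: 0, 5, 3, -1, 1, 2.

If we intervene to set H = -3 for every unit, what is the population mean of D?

The intervention sets H=-3 in all 6 units regardless of N. Recomputing D per unit gives -7, -22, -16, -4, -10, -13; average -12.

-12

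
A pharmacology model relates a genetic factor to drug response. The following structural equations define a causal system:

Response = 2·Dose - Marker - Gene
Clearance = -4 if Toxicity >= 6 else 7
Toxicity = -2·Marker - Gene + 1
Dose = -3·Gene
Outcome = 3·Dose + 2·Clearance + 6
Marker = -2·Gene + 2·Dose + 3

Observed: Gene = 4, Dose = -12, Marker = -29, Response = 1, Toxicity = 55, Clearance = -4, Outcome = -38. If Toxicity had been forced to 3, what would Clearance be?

The intervention breaks the incoming arrows to Toxicity: Toxicity = -2·Marker - Gene + 1 no longer applies, and Toxicity = 3.
Clearance = -4 if Toxicity >= 6 else 7  [with Toxicity=3]  = 7

7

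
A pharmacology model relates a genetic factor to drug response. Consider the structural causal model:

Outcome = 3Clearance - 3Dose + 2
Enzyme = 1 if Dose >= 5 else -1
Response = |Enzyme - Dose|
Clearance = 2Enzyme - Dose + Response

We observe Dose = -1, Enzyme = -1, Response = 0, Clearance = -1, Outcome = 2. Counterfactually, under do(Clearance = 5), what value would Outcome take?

Intervening sets Clearance = 5 and removes its equation (Clearance = 2Enzyme - Dose + Response).
Outcome = 3Clearance - 3Dose + 2  [with Clearance=5, Dose=-1]  = 20

20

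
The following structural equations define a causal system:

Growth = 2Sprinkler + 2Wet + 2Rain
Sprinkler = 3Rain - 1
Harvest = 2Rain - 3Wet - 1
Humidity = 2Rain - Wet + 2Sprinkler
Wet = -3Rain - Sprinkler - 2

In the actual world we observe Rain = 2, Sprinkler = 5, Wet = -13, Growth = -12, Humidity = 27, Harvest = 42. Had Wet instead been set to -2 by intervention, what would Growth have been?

The intervention breaks the incoming arrows to Wet: Wet = -3Rain - Sprinkler - 2 no longer applies, and Wet = -2.
Sprinkler = 3Rain - 1  [with Rain=2]  = 5
Growth = 2Sprinkler + 2Wet + 2Rain  [with Sprinkler=5, Wet=-2, Rain=2]  = 10

10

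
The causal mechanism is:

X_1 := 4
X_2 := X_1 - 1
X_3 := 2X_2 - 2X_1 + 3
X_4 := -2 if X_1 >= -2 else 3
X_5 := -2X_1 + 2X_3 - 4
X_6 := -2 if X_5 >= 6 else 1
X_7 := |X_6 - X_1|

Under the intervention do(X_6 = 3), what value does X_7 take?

1

Intervening sets X_6 = 3 and removes its equation (X_6 := -2 if X_5 >= 6 else 1).
X_7 = |X_6 - X_1|  [with X_6=3, X_1=4]  = 1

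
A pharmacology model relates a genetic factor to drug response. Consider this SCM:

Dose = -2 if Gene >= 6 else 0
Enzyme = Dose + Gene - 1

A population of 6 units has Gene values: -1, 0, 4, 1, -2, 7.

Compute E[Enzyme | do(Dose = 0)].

Every unit gets Dose=0 under the intervention. Enzyme values become -2, -1, 3, 0, -3, 6; E[Enzyme|do(Dose=0)] = 0.5.

0.5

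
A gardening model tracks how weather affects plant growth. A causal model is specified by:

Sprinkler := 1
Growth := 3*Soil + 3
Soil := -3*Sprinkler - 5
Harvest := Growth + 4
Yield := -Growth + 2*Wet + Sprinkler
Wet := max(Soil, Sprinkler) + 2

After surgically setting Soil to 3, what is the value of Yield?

do(Soil=3) replaces the equation Soil := -3*Sprinkler - 5 with the constant Soil = 3.
Wet = max(Soil, Sprinkler) + 2  [with Soil=3, Sprinkler=1]  = 5
Growth = 3*Soil + 3  [with Soil=3]  = 12
Yield = -Growth + 2*Wet + Sprinkler  [with Growth=12, Wet=5, Sprinkler=1]  = -1

-1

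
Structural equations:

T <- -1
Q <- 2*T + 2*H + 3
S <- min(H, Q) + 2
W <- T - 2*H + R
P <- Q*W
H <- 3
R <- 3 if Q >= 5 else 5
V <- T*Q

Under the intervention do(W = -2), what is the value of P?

-14

The intervention breaks the incoming arrows to W: W <- T - 2*H + R no longer applies, and W = -2.
Q = 2*T + 2*H + 3  [with T=-1, H=3]  = 7
P = Q*W  [with Q=7, W=-2]  = -14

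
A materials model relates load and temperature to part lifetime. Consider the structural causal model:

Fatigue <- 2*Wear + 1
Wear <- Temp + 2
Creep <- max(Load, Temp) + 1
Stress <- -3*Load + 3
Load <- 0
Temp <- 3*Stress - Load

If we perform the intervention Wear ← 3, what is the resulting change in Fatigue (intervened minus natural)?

-16

The intervention breaks the incoming arrows to Wear: Wear <- Temp + 2 no longer applies, and Wear = 3.
Fatigue = 2*Wear + 1  [with Wear=3]  = 7
Without intervention: Stress = -3*Load + 3  [with Load=0]  = 3; Temp = 3*Stress - Load  [with Stress=3, Load=0]  = 9; Wear = Temp + 2  [with Temp=9]  = 11; Fatigue = 2*Wear + 1  [with Wear=11]  = 23.
Change = 7 − 23 = -16.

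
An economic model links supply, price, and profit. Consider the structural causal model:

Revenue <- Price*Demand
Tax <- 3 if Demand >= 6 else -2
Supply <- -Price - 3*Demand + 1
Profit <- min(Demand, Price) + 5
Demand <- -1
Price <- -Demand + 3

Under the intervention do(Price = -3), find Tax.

do(Price=-3) replaces the equation Price <- -Demand + 3 with the constant Price = -3.
Since Tax is not a descendant of the intervened variable, it is unaffected.
Tax = 3 if Demand >= 6 else -2  [with Demand=-1]  = -2

-2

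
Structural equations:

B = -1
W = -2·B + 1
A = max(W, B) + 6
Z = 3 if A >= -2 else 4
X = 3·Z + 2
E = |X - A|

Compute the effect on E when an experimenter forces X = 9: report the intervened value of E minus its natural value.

The intervention breaks the incoming arrows to X: X = 3·Z + 2 no longer applies, and X = 9.
W = -2·B + 1  [with B=-1]  = 3
A = max(W, B) + 6  [with W=3, B=-1]  = 9
E = |X - A|  [with X=9, A=9]  = 0
Without intervention: W = -2·B + 1  [with B=-1]  = 3; A = max(W, B) + 6  [with W=3, B=-1]  = 9; Z = 3 if A >= -2 else 4  [with A=9]  = 3; X = 3·Z + 2  [with Z=3]  = 11; E = |X - A|  [with X=11, A=9]  = 2.
Change = 0 − 2 = -2.

-2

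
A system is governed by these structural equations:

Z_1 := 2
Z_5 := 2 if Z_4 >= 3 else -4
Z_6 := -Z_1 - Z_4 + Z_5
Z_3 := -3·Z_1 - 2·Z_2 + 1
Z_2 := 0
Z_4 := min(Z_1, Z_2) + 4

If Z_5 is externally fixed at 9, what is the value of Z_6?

The intervention breaks the incoming arrows to Z_5: Z_5 := 2 if Z_4 >= 3 else -4 no longer applies, and Z_5 = 9.
Z_4 = min(Z_1, Z_2) + 4  [with Z_1=2, Z_2=0]  = 4
Z_6 = -Z_1 - Z_4 + Z_5  [with Z_1=2, Z_4=4, Z_5=9]  = 3

3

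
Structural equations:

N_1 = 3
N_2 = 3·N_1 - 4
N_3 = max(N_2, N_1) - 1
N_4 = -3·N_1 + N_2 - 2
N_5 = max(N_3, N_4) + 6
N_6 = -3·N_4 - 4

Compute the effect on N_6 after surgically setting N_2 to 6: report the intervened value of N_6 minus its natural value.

Under do(N_2=6), the mechanism N_2 = 3·N_1 - 4 is discarded; N_2 is fixed at 6.
N_4 = -3·N_1 + N_2 - 2  [with N_1=3, N_2=6]  = -5
N_6 = -3·N_4 - 4  [with N_4=-5]  = 11
Without intervention: N_2 = 3·N_1 - 4  [with N_1=3]  = 5; N_4 = -3·N_1 + N_2 - 2  [with N_1=3, N_2=5]  = -6; N_6 = -3·N_4 - 4  [with N_4=-6]  = 14.
Change = 11 − 14 = -3.

-3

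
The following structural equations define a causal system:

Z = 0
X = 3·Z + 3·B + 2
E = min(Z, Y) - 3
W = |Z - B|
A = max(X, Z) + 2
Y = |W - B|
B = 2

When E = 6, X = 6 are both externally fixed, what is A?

8

Setting E = 6, X = 6 by intervention discards those variables' equations.
A = max(X, Z) + 2  [with X=6, Z=0]  = 8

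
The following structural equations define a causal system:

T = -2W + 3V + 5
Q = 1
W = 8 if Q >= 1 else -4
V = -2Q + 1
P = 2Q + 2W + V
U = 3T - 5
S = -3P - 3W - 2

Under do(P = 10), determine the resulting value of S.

The intervention breaks the incoming arrows to P: P = 2Q + 2W + V no longer applies, and P = 10.
W = 8 if Q >= 1 else -4  [with Q=1]  = 8
S = -3P - 3W - 2  [with P=10, W=8]  = -56

-56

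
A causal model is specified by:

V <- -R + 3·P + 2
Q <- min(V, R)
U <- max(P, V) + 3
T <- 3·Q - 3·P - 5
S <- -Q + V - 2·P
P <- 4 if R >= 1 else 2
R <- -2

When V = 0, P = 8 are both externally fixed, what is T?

-35

The joint intervention fixes V = 0, P = 8, removing each variable's own equation.
Q = min(V, R)  [with V=0, R=-2]  = -2
T = 3·Q - 3·P - 5  [with Q=-2, P=8]  = -35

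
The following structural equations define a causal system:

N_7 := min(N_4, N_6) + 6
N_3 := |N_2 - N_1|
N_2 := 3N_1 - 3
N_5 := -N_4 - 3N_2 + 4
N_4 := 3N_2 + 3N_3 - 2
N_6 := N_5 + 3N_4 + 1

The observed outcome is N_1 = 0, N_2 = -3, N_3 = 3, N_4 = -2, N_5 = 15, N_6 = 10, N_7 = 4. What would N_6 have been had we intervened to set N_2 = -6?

19

Under do(N_2=-6), the mechanism N_2 := 3N_1 - 3 is discarded; N_2 is fixed at -6.
N_3 = |N_2 - N_1|  [with N_2=-6, N_1=0]  = 6
N_4 = 3N_2 + 3N_3 - 2  [with N_2=-6, N_3=6]  = -2
N_5 = -N_4 - 3N_2 + 4  [with N_4=-2, N_2=-6]  = 24
N_6 = N_5 + 3N_4 + 1  [with N_5=24, N_4=-2]  = 19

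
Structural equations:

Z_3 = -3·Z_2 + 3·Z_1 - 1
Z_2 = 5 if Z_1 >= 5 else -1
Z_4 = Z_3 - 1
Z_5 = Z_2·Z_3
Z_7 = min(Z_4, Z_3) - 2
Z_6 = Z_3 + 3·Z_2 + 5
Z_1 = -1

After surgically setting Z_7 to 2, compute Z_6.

1

Intervening sets Z_7 = 2 and removes its equation (Z_7 = min(Z_4, Z_3) - 2).
Since Z_6 is not a descendant of the intervened variable, it is unaffected.
Z_2 = 5 if Z_1 >= 5 else -1  [with Z_1=-1]  = -1
Z_3 = -3·Z_2 + 3·Z_1 - 1  [with Z_2=-1, Z_1=-1]  = -1
Z_6 = Z_3 + 3·Z_2 + 5  [with Z_3=-1, Z_2=-1]  = 1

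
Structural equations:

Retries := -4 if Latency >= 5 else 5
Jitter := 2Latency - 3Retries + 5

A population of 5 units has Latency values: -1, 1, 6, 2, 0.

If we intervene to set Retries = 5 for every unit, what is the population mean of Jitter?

-6.8

Every unit gets Retries=5 under the intervention. Jitter values become -12, -8, 2, -6, -10; E[Jitter|do(Retries=5)] = -6.8.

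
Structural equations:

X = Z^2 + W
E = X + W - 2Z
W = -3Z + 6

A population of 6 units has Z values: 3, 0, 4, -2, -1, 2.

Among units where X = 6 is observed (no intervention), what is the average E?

4.5

E[E|X=6] averages over only the 2 units with X=6 (Z = 3, 0): E = -3, 12, mean 4.5.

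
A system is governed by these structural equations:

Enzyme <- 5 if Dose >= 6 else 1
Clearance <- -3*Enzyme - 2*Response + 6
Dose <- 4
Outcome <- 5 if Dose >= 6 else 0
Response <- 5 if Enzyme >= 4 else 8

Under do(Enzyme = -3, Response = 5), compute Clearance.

5

Setting Enzyme = -3, Response = 5 by intervention discards those variables' equations.
Clearance = -3*Enzyme - 2*Response + 6  [with Enzyme=-3, Response=5]  = 5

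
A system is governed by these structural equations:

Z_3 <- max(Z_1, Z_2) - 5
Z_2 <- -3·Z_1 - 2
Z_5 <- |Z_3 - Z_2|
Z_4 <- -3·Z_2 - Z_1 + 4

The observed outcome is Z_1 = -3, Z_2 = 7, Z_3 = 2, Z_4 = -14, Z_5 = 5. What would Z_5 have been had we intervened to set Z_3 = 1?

do(Z_3=1) replaces the equation Z_3 <- max(Z_1, Z_2) - 5 with the constant Z_3 = 1.
Z_2 = -3·Z_1 - 2  [with Z_1=-3]  = 7
Z_5 = |Z_3 - Z_2|  [with Z_3=1, Z_2=7]  = 6

6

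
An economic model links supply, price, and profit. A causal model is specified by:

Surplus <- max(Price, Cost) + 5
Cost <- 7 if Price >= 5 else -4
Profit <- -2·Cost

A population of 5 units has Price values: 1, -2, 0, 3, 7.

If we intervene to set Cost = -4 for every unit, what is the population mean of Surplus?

6.8

Under do(Cost=-4), Cost's equation is replaced by Cost=-4 for every unit. Per-unit Surplus: 6, 3, 5, 8, 12. Mean = 6.8.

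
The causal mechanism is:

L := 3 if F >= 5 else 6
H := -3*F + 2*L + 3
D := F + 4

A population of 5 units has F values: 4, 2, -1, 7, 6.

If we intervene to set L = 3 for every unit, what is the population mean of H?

Every unit gets L=3 under the intervention. H values become -3, 3, 12, -12, -9; E[H|do(L=3)] = -1.8.

-1.8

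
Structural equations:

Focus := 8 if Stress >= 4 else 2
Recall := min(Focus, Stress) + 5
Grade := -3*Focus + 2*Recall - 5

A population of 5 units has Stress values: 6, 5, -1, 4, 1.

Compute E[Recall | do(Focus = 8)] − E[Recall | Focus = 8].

-2

do(Focus=8) breaks Focus's dependence on Stress. With Focus=8 fixed, Recall across the units is 11, 10, 4, 9, 6, mean 8.
E[Recall|Focus=8] averages over only the 3 units with Focus=8 (Stress = 6, 5, 4): Recall = 11, 10, 9, mean 10.
Difference = 8 − 10 = -2.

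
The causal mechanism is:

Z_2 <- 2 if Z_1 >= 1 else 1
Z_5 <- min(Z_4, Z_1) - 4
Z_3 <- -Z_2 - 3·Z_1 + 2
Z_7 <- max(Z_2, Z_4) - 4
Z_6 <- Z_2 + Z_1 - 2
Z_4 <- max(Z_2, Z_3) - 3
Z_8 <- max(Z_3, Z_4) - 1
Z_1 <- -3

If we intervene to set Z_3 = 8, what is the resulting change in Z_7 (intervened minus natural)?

The intervention breaks the incoming arrows to Z_3: Z_3 <- -Z_2 - 3·Z_1 + 2 no longer applies, and Z_3 = 8.
Z_2 = 2 if Z_1 >= 1 else 1  [with Z_1=-3]  = 1
Z_4 = max(Z_2, Z_3) - 3  [with Z_2=1, Z_3=8]  = 5
Z_7 = max(Z_2, Z_4) - 4  [with Z_2=1, Z_4=5]  = 1
Without intervention: Z_2 = 2 if Z_1 >= 1 else 1  [with Z_1=-3]  = 1; Z_3 = -Z_2 - 3·Z_1 + 2  [with Z_2=1, Z_1=-3]  = 10; Z_4 = max(Z_2, Z_3) - 3  [with Z_2=1, Z_3=10]  = 7; Z_7 = max(Z_2, Z_4) - 4  [with Z_2=1, Z_4=7]  = 3.
Change = 1 − 3 = -2.

-2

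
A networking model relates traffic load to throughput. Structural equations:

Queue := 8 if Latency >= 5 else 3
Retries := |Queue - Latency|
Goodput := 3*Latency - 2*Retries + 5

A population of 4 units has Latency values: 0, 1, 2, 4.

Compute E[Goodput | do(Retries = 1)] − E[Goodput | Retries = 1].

Every unit gets Retries=1 under the intervention. Goodput values become 3, 6, 9, 15; E[Goodput|do(Retries=1)] = 8.25.
E[Goodput|Retries=1] averages over only the 2 units with Retries=1 (Latency = 2, 4): Goodput = 9, 15, mean 12.
Difference = 8.25 − 12 = -3.75.

-3.75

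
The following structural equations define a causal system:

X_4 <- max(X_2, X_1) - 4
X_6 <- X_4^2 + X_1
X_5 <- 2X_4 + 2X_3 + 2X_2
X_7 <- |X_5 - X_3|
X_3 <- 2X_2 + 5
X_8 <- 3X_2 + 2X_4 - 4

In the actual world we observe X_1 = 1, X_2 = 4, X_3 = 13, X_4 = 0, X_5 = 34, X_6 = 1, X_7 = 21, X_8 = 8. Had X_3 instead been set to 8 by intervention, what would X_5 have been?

24

do(X_3=8) replaces the equation X_3 <- 2X_2 + 5 with the constant X_3 = 8.
X_4 = max(X_2, X_1) - 4  [with X_2=4, X_1=1]  = 0
X_5 = 2X_4 + 2X_3 + 2X_2  [with X_4=0, X_3=8, X_2=4]  = 24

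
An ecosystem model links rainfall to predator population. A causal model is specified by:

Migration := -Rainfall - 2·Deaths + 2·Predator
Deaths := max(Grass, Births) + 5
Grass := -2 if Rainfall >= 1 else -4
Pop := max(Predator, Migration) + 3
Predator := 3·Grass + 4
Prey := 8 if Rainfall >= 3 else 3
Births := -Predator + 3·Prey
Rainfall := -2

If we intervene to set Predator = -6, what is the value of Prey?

3

Under do(Predator=-6), the mechanism Predator := 3·Grass + 4 is discarded; Predator is fixed at -6.
Since Prey is not a descendant of the intervened variable, it is unaffected.
Prey = 8 if Rainfall >= 3 else 3  [with Rainfall=-2]  = 3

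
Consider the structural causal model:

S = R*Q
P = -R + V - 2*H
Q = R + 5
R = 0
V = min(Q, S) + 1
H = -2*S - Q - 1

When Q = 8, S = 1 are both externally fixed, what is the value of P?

24

Under do(Q = 8, S = 1), each intervened variable's structural equation is replaced by its fixed value.
V = min(Q, S) + 1  [with Q=8, S=1]  = 2
H = -2*S - Q - 1  [with S=1, Q=8]  = -11
P = -R + V - 2*H  [with R=0, V=2, H=-11]  = 24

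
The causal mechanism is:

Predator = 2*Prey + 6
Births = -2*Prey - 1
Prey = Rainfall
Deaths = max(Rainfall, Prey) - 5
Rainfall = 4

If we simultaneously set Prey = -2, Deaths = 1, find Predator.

2

Under do(Prey = -2, Deaths = 1), each intervened variable's structural equation is replaced by its fixed value.
Predator = 2*Prey + 6  [with Prey=-2]  = 2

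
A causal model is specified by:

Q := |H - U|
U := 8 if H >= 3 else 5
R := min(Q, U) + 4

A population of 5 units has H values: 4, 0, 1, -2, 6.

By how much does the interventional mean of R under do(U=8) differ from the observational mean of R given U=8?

do(U=8) breaks U's dependence on H. With U=8 fixed, R across the units is 8, 12, 11, 12, 6, mean 9.8.
E[R|U=8] averages over only the 2 units with U=8 (H = 4, 6): R = 8, 6, mean 7.
Difference = 9.8 − 7 = 2.8.

2.8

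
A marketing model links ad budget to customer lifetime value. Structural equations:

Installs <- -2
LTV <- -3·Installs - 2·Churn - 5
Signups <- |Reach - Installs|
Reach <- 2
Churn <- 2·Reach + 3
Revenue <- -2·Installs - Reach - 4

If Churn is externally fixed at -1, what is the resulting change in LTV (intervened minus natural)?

Under do(Churn=-1), the mechanism Churn <- 2·Reach + 3 is discarded; Churn is fixed at -1.
LTV = -3·Installs - 2·Churn - 5  [with Installs=-2, Churn=-1]  = 3
Without intervention: Churn = 2·Reach + 3  [with Reach=2]  = 7; LTV = -3·Installs - 2·Churn - 5  [with Installs=-2, Churn=7]  = -13.
Change = 3 − (-13) = 16.

16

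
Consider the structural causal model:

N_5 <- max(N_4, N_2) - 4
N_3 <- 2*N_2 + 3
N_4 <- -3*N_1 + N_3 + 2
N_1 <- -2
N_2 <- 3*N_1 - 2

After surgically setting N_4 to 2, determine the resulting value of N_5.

-2

Intervening sets N_4 = 2 and removes its equation (N_4 <- -3*N_1 + N_3 + 2).
N_2 = 3*N_1 - 2  [with N_1=-2]  = -8
N_5 = max(N_4, N_2) - 4  [with N_4=2, N_2=-8]  = -2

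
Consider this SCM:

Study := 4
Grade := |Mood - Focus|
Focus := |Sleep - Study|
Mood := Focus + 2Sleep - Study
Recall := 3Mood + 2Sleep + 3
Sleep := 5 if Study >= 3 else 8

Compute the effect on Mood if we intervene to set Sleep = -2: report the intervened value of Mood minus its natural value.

Under do(Sleep=-2), the mechanism Sleep := 5 if Study >= 3 else 8 is discarded; Sleep is fixed at -2.
Focus = |Sleep - Study|  [with Sleep=-2, Study=4]  = 6
Mood = Focus + 2Sleep - Study  [with Focus=6, Sleep=-2, Study=4]  = -2
Without intervention: Sleep = 5 if Study >= 3 else 8  [with Study=4]  = 5; Focus = |Sleep - Study|  [with Sleep=5, Study=4]  = 1; Mood = Focus + 2Sleep - Study  [with Focus=1, Sleep=5, Study=4]  = 7.
Change = -2 − 7 = -9.

-9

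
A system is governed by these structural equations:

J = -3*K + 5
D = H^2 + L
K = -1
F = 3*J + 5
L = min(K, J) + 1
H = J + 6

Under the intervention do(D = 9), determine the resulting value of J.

Under do(D=9), the mechanism D = H^2 + L is discarded; D is fixed at 9.
No directed path runs from D to J, so J keeps its natural value.
J = -3*K + 5  [with K=-1]  = 8

8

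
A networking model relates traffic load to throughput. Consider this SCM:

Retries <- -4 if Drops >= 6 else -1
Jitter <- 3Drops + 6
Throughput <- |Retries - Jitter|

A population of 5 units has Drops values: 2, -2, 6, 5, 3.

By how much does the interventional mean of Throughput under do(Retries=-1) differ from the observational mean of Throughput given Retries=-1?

The intervention sets Retries=-1 in all 5 units regardless of Drops. Recomputing Throughput per unit gives 13, 1, 25, 22, 16; average 15.4.
Observing Retries=-1 restricts to units where Retries's equation naturally yields -1: Drops ∈ {2, -2, 5, 3}. In that subpopulation Throughput = 13, 1, 22, 16, mean 13.
Difference = 15.4 − 13 = 2.4.

2.4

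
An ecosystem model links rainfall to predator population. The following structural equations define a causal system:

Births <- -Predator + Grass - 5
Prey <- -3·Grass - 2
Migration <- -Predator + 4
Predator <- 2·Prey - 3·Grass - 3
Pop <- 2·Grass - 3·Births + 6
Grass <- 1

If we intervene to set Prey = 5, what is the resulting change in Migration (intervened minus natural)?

do(Prey=5) replaces the equation Prey <- -3·Grass - 2 with the constant Prey = 5.
Predator = 2·Prey - 3·Grass - 3  [with Prey=5, Grass=1]  = 4
Migration = -Predator + 4  [with Predator=4]  = 0
Without intervention: Prey = -3·Grass - 2  [with Grass=1]  = -5; Predator = 2·Prey - 3·Grass - 3  [with Prey=-5, Grass=1]  = -16; Migration = -Predator + 4  [with Predator=-16]  = 20.
Change = 0 − 20 = -20.

-20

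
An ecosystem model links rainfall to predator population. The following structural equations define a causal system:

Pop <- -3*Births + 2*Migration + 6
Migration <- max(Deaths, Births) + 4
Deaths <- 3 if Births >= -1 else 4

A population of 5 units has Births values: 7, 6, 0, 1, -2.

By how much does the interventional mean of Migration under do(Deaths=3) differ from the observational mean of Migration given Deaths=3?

-0.35

do(Deaths=3) breaks Deaths's dependence on Births. With Deaths=3 fixed, Migration across the units is 11, 10, 7, 7, 7, mean 8.4.
Conditioning on Deaths=3 selects the 4 unit(s) with Births ∈ {7, 6, 0, 1}. Their Migration values: 11, 10, 7, 7. Mean = 8.75.
Difference = 8.4 − 8.75 = -0.35.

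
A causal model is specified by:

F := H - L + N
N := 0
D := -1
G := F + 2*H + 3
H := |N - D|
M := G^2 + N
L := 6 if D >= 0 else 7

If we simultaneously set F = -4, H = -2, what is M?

The joint intervention fixes F = -4, H = -2, removing each variable's own equation.
G = F + 2*H + 3  [with F=-4, H=-2]  = -5
M = G^2 + N  [with G=-5, N=0]  = 25

25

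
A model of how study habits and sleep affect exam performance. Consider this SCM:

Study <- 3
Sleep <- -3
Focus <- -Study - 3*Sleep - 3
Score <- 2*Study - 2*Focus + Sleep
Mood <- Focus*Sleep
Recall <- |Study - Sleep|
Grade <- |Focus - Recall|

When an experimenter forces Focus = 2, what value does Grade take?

The intervention breaks the incoming arrows to Focus: Focus <- -Study - 3*Sleep - 3 no longer applies, and Focus = 2.
Recall = |Study - Sleep|  [with Study=3, Sleep=-3]  = 6
Grade = |Focus - Recall|  [with Focus=2, Recall=6]  = 4

4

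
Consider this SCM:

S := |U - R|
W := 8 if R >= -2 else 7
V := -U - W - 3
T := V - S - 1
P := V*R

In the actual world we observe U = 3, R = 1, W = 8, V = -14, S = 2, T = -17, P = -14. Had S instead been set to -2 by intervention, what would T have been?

The intervention breaks the incoming arrows to S: S := |U - R| no longer applies, and S = -2.
W = 8 if R >= -2 else 7  [with R=1]  = 8
V = -U - W - 3  [with U=3, W=8]  = -14
T = V - S - 1  [with V=-14, S=-2]  = -13

-13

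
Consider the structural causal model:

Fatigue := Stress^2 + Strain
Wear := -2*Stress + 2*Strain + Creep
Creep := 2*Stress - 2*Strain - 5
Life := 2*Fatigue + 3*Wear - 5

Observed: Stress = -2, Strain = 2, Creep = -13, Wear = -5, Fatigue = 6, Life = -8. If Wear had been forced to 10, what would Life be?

37

Under do(Wear=10), the mechanism Wear := -2*Stress + 2*Strain + Creep is discarded; Wear is fixed at 10.
Fatigue = Stress^2 + Strain  [with Stress=-2, Strain=2]  = 6
Life = 2*Fatigue + 3*Wear - 5  [with Fatigue=6, Wear=10]  = 37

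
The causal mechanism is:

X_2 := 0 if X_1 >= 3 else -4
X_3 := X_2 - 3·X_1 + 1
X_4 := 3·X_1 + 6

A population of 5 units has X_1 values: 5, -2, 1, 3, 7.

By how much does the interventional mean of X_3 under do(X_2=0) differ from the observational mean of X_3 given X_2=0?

6.6

do(X_2=0) breaks X_2's dependence on X_1. With X_2=0 fixed, X_3 across the units is -14, 7, -2, -8, -20, mean -7.4.
Observing X_2=0 restricts to units where X_2's equation naturally yields 0: X_1 ∈ {5, 3, 7}. In that subpopulation X_3 = -14, -8, -20, mean -14.
Difference = -7.4 − (-14) = 6.6.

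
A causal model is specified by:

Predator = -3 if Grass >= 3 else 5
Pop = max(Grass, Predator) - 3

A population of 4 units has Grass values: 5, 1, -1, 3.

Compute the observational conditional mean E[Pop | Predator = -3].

Observing Predator=-3 restricts to units where Predator's equation naturally yields -3: Grass ∈ {5, 3}. In that subpopulation Pop = 2, 0, mean 1.

1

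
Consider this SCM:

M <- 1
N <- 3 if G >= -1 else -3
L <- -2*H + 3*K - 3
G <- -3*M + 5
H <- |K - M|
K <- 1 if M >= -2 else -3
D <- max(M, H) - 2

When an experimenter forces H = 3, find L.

do(H=3) replaces the equation H <- |K - M| with the constant H = 3.
K = 1 if M >= -2 else -3  [with M=1]  = 1
L = -2*H + 3*K - 3  [with H=3, K=1]  = -6

-6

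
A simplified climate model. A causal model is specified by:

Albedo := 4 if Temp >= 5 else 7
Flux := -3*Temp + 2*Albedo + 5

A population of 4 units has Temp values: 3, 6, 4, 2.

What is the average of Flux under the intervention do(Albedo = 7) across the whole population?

7.75

do(Albedo=7) breaks Albedo's dependence on Temp. With Albedo=7 fixed, Flux across the units is 10, 1, 7, 13, mean 7.75.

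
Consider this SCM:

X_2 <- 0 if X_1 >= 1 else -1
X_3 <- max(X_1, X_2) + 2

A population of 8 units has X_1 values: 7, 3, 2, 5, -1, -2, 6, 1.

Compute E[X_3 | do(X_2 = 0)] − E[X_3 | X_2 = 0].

Every unit gets X_2=0 under the intervention. X_3 values become 9, 5, 4, 7, 2, 2, 8, 3; E[X_3|do(X_2=0)] = 5.
Conditioning on X_2=0 selects the 6 unit(s) with X_1 ∈ {7, 3, 2, 5, 6, 1}. Their X_3 values: 9, 5, 4, 7, 8, 3. Mean = 6.
Difference = 5 − 6 = -1.

-1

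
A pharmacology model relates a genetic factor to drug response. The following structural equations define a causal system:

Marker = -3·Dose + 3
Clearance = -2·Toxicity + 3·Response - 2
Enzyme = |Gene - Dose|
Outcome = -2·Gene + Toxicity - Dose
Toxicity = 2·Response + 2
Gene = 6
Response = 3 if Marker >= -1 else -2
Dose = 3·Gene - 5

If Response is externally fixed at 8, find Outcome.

-7

do(Response=8) replaces the equation Response = 3 if Marker >= -1 else -2 with the constant Response = 8.
Dose = 3·Gene - 5  [with Gene=6]  = 13
Toxicity = 2·Response + 2  [with Response=8]  = 18
Outcome = -2·Gene + Toxicity - Dose  [with Gene=6, Toxicity=18, Dose=13]  = -7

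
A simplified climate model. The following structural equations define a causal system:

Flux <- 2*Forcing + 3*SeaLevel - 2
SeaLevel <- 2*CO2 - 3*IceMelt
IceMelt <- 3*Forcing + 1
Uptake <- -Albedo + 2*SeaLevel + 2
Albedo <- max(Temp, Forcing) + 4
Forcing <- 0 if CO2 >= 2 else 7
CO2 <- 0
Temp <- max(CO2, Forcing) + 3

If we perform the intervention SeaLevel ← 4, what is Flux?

Intervening sets SeaLevel = 4 and removes its equation (SeaLevel <- 2*CO2 - 3*IceMelt).
Forcing = 0 if CO2 >= 2 else 7  [with CO2=0]  = 7
Flux = 2*Forcing + 3*SeaLevel - 2  [with Forcing=7, SeaLevel=4]  = 24

24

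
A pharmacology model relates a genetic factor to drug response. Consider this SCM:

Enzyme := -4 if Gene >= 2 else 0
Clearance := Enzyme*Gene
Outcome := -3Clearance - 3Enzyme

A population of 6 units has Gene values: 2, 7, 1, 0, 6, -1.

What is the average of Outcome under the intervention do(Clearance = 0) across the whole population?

6

Under do(Clearance=0), Clearance's equation is replaced by Clearance=0 for every unit. Per-unit Outcome: 12, 12, 0, 0, 12, 0. Mean = 6.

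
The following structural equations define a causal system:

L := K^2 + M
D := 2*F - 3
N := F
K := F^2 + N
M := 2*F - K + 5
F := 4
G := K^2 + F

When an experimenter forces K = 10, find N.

4

Under do(K=10), the mechanism K := F^2 + N is discarded; K is fixed at 10.
Since N is not a descendant of the intervened variable, it is unaffected.
N = F  [with F=4]  = 4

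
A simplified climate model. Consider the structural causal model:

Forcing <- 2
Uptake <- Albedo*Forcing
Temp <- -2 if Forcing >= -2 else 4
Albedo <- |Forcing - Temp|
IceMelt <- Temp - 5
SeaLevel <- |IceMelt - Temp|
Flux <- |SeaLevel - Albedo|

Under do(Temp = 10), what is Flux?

Under do(Temp=10), the mechanism Temp <- -2 if Forcing >= -2 else 4 is discarded; Temp is fixed at 10.
IceMelt = Temp - 5  [with Temp=10]  = 5
Albedo = |Forcing - Temp|  [with Forcing=2, Temp=10]  = 8
SeaLevel = |IceMelt - Temp|  [with IceMelt=5, Temp=10]  = 5
Flux = |SeaLevel - Albedo|  [with SeaLevel=5, Albedo=8]  = 3

3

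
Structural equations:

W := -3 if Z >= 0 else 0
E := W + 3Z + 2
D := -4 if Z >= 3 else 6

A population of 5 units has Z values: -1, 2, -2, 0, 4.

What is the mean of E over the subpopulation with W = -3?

5

Conditioning on W=-3 selects the 3 unit(s) with Z ∈ {2, 0, 4}. Their E values: 5, -1, 11. Mean = 5.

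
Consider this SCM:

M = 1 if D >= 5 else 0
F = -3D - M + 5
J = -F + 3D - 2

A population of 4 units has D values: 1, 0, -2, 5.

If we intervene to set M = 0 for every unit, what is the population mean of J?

Every unit gets M=0 under the intervention. J values become -1, -7, -19, 23; E[J|do(M=0)] = -1.

-1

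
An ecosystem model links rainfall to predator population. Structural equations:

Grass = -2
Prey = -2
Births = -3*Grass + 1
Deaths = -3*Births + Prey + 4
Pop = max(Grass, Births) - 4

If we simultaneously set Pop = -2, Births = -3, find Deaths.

11

Under do(Pop = -2, Births = -3), each intervened variable's structural equation is replaced by its fixed value.
Deaths = -3*Births + Prey + 4  [with Births=-3, Prey=-2]  = 11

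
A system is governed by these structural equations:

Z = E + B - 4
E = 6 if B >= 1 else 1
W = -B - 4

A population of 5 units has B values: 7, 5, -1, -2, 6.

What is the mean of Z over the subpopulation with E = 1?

Observing E=1 restricts to units where E's equation naturally yields 1: B ∈ {-1, -2}. In that subpopulation Z = -4, -5, mean -4.5.

-4.5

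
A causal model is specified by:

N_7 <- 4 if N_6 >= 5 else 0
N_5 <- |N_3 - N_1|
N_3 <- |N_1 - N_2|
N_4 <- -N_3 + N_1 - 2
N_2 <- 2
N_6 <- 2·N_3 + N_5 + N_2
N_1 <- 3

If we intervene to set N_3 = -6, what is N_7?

0

The intervention breaks the incoming arrows to N_3: N_3 <- |N_1 - N_2| no longer applies, and N_3 = -6.
N_5 = |N_3 - N_1|  [with N_3=-6, N_1=3]  = 9
N_6 = 2·N_3 + N_5 + N_2  [with N_3=-6, N_5=9, N_2=2]  = -1
N_7 = 4 if N_6 >= 5 else 0  [with N_6=-1]  = 0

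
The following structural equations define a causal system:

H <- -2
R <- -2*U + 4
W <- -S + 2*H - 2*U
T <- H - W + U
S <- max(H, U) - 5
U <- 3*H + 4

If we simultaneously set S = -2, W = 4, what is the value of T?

-8

Setting S = -2, W = 4 by intervention discards those variables' equations.
U = 3*H + 4  [with H=-2]  = -2
T = H - W + U  [with H=-2, W=4, U=-2]  = -8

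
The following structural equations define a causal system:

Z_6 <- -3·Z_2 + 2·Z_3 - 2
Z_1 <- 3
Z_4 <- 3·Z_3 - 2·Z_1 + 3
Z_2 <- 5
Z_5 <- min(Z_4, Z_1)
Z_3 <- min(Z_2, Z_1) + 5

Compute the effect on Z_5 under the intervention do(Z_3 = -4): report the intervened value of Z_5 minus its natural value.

-18

do(Z_3=-4) replaces the equation Z_3 <- min(Z_2, Z_1) + 5 with the constant Z_3 = -4.
Z_4 = 3·Z_3 - 2·Z_1 + 3  [with Z_3=-4, Z_1=3]  = -15
Z_5 = min(Z_4, Z_1)  [with Z_4=-15, Z_1=3]  = -15
Without intervention: Z_3 = min(Z_2, Z_1) + 5  [with Z_2=5, Z_1=3]  = 8; Z_4 = 3·Z_3 - 2·Z_1 + 3  [with Z_3=8, Z_1=3]  = 21; Z_5 = min(Z_4, Z_1)  [with Z_4=21, Z_1=3]  = 3.
Change = -15 − 3 = -18.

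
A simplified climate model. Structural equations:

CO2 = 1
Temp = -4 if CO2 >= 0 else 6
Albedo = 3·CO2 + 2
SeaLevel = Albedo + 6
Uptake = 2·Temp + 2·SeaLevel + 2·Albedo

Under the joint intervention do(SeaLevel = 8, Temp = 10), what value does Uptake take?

The joint intervention fixes SeaLevel = 8, Temp = 10, removing each variable's own equation.
Albedo = 3·CO2 + 2  [with CO2=1]  = 5
Uptake = 2·Temp + 2·SeaLevel + 2·Albedo  [with Temp=10, SeaLevel=8, Albedo=5]  = 46

46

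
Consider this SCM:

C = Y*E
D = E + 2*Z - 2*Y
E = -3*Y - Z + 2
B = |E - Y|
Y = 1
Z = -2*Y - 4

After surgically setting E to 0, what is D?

-14

The intervention breaks the incoming arrows to E: E = -3*Y - Z + 2 no longer applies, and E = 0.
Z = -2*Y - 4  [with Y=1]  = -6
D = E + 2*Z - 2*Y  [with E=0, Z=-6, Y=1]  = -14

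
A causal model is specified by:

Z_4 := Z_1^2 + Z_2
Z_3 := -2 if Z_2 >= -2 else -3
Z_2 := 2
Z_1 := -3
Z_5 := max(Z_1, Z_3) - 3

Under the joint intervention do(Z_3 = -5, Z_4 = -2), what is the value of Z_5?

-6

Setting Z_3 = -5, Z_4 = -2 by intervention discards those variables' equations.
Z_5 = max(Z_1, Z_3) - 3  [with Z_1=-3, Z_3=-5]  = -6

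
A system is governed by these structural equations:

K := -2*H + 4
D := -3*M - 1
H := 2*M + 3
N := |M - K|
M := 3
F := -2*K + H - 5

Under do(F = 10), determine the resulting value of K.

do(F=10) replaces the equation F := -2*K + H - 5 with the constant F = 10.
K is not downstream of the intervention, so its value is determined by the original equations.
H = 2*M + 3  [with M=3]  = 9
K = -2*H + 4  [with H=9]  = -14

-14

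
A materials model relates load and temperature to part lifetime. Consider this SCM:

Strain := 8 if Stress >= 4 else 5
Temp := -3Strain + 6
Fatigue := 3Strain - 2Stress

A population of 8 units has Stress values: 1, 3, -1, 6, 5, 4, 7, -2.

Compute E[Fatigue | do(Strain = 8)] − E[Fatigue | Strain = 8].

5.25

do(Strain=8) breaks Strain's dependence on Stress. With Strain=8 fixed, Fatigue across the units is 22, 18, 26, 12, 14, 16, 10, 28, mean 18.25.
Conditioning on Strain=8 selects the 4 unit(s) with Stress ∈ {6, 5, 4, 7}. Their Fatigue values: 12, 14, 16, 10. Mean = 13.
Difference = 18.25 − 13 = 5.25.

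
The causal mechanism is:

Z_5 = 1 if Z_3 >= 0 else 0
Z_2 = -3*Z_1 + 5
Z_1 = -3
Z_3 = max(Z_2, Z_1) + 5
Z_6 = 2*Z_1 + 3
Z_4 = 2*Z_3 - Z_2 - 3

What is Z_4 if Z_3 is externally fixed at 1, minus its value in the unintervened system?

-36

The intervention breaks the incoming arrows to Z_3: Z_3 = max(Z_2, Z_1) + 5 no longer applies, and Z_3 = 1.
Z_2 = -3*Z_1 + 5  [with Z_1=-3]  = 14
Z_4 = 2*Z_3 - Z_2 - 3  [with Z_3=1, Z_2=14]  = -15
Without intervention: Z_2 = -3*Z_1 + 5  [with Z_1=-3]  = 14; Z_3 = max(Z_2, Z_1) + 5  [with Z_2=14, Z_1=-3]  = 19; Z_4 = 2*Z_3 - Z_2 - 3  [with Z_3=19, Z_2=14]  = 21.
Change = -15 − 21 = -36.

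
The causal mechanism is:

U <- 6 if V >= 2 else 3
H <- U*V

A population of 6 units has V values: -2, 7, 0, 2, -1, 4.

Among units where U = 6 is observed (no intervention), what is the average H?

Conditioning on U=6 selects the 3 unit(s) with V ∈ {7, 2, 4}. Their H values: 42, 12, 24. Mean = 26.

26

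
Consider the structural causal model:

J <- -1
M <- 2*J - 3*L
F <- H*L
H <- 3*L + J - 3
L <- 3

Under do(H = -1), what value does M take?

-11

Under do(H=-1), the mechanism H <- 3*L + J - 3 is discarded; H is fixed at -1.
Since M is not a descendant of the intervened variable, it is unaffected.
M = 2*J - 3*L  [with J=-1, L=3]  = -11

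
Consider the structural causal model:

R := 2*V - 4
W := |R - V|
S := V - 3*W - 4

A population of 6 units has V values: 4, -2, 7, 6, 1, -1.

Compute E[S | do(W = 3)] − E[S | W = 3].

-1.5

do(W=3) breaks W's dependence on V. With W=3 fixed, S across the units is -9, -15, -6, -7, -12, -14, mean -10.5.
Observing W=3 restricts to units where W's equation naturally yields 3: V ∈ {7, 1}. In that subpopulation S = -6, -12, mean -9.
Difference = -10.5 − (-9) = -1.5.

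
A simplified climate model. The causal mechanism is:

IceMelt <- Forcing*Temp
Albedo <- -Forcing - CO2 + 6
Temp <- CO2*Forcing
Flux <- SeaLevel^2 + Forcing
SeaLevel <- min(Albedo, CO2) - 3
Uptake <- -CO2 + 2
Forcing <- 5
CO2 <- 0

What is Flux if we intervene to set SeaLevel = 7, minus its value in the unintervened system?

40

Intervening sets SeaLevel = 7 and removes its equation (SeaLevel <- min(Albedo, CO2) - 3).
Flux = SeaLevel^2 + Forcing  [with SeaLevel=7, Forcing=5]  = 54
Without intervention: Albedo = -Forcing - CO2 + 6  [with Forcing=5, CO2=0]  = 1; SeaLevel = min(Albedo, CO2) - 3  [with Albedo=1, CO2=0]  = -3; Flux = SeaLevel^2 + Forcing  [with SeaLevel=-3, Forcing=5]  = 14.
Change = 54 − 14 = 40.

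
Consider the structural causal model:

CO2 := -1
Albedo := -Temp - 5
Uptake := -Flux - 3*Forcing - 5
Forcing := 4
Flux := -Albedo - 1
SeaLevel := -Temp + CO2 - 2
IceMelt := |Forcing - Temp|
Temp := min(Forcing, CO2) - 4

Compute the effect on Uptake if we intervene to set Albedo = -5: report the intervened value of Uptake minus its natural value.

-5

do(Albedo=-5) replaces the equation Albedo := -Temp - 5 with the constant Albedo = -5.
Flux = -Albedo - 1  [with Albedo=-5]  = 4
Uptake = -Flux - 3*Forcing - 5  [with Flux=4, Forcing=4]  = -21
Without intervention: Temp = min(Forcing, CO2) - 4  [with Forcing=4, CO2=-1]  = -5; Albedo = -Temp - 5  [with Temp=-5]  = 0; Flux = -Albedo - 1  [with Albedo=0]  = -1; Uptake = -Flux - 3*Forcing - 5  [with Flux=-1, Forcing=4]  = -16.
Change = -21 − (-16) = -5.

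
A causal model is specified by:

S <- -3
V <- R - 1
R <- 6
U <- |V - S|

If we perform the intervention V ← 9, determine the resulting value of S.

-3

Under do(V=9), the mechanism V <- R - 1 is discarded; V is fixed at 9.
S is not downstream of the intervention, so its value is determined by the original equations.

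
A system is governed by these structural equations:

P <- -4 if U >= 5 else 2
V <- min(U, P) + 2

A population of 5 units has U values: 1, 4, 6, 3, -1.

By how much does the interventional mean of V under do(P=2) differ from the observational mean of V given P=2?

do(P=2) breaks P's dependence on U. With P=2 fixed, V across the units is 3, 4, 4, 4, 1, mean 3.2.
Conditioning on P=2 selects the 4 unit(s) with U ∈ {1, 4, 3, -1}. Their V values: 3, 4, 4, 1. Mean = 3.
Difference = 3.2 − 3 = 0.2.

0.2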